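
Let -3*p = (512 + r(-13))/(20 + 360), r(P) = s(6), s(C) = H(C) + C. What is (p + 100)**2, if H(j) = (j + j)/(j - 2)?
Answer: 12877483441/1299600 ≈ 9908.8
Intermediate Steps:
H(j) = 2*j/(-2 + j) (H(j) = (2*j)/(-2 + j) = 2*j/(-2 + j))
s(C) = C + 2*C/(-2 + C) (s(C) = 2*C/(-2 + C) + C = C + 2*C/(-2 + C))
r(P) = 9 (r(P) = 6**2/(-2 + 6) = 36/4 = 36*(1/4) = 9)
p = -521/1140 (p = -(512 + 9)/(3*(20 + 360)) = -521/(3*380) = -1/3*521/380 = -521/1140 ≈ -0.45702)
(p + 100)**2 = (-521/1140 + 100)**2 = (113479/1140)**2 = 12877483441/1299600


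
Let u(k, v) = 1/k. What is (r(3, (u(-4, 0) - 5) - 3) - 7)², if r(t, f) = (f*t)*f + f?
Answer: 9138529/256 ≈ 35697.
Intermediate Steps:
r(t, f) = f + t*f² (r(t, f) = t*f² + f = f + t*f²)
(r(3, (u(-4, 0) - 5) - 3) - 7)² = (((1/(-4) - 5) - 3)*(1 + ((1/(-4) - 5) - 3)*3) - 7)² = (((-¼ - 5) - 3)*(1 + ((-¼ - 5) - 3)*3) - 7)² = ((-21/4 - 3)*(1 + (-21/4 - 3)*3) - 7)² = (-33*(1 - 33/4*3)/4 - 7)² = (-33*(1 - 99/4)/4 - 7)² = (-33/4*(-95/4) - 7)² = (3135/16 - 7)² = (3023/16)² = 9138529/256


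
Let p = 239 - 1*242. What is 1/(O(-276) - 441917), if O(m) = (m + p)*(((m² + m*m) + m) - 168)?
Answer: -1/42824249 ≈ -2.3351e-8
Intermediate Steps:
p = -3 (p = 239 - 242 = -3)
O(m) = (-3 + m)*(-168 + m + 2*m²) (O(m) = (m - 3)*(((m² + m*m) + m) - 168) = (-3 + m)*(((m² + m²) + m) - 168) = (-3 + m)*((2*m² + m) - 168) = (-3 + m)*((m + 2*m²) - 168) = (-3 + m)*(-168 + m + 2*m²))
1/(O(-276) - 441917) = 1/((504 - 171*(-276) - 5*(-276)² + 2*(-276)³) - 441917) = 1/((504 + 47196 - 5*76176 + 2*(-21024576)) - 441917) = 1/((504 + 47196 - 380880 - 42049152) - 441917) = 1/(-42382332 - 441917) = 1/(-42824249) = -1/42824249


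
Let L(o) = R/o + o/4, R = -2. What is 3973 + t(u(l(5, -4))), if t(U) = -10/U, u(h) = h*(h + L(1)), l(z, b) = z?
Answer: 51641/13 ≈ 3972.4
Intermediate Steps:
L(o) = -2/o + o/4
u(h) = h*(-7/4 + h) (u(h) = h*(h + (-2/1 + (1/4)*1)) = h*(h + (-2*1 + 1/4)) = h*(h + (-2 + 1/4)) = h*(h - 7/4) = h*(-7/4 + h))
3973 + t(u(l(5, -4))) = 3973 - 10*4/(5*(-7 + 4*5)) = 3973 - 10*4/(5*(-7 + 20)) = 3973 - 10/((1/4)*5*13) = 3973 - 10/65/4 = 3973 - 10*4/65 = 3973 - 8/13 = 51641/13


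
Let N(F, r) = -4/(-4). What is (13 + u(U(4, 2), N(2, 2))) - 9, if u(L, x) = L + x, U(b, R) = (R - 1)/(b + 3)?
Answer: 36/7 ≈ 5.1429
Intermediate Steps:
N(F, r) = 1 (N(F, r) = -4*(-1/4) = 1)
U(b, R) = (-1 + R)/(3 + b)
(13 + u(U(4, 2), N(2, 2))) - 9 = (13 + ((-1 + 2)/(3 + 4) + 1)) - 9 = (13 + (1/7 + 1)) - 9 = (13 + 8/7) - 9 = 99/7 - 9 = 36/7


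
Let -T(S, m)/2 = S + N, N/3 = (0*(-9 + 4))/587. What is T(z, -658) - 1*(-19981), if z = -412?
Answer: 20805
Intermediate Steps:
N = 0 (N = 3*((0*(-9 + 4))/587) = 3*((0*(-5))*(1/587)) = 3*(0*(1/587)) = 3*0 = 0)
T(S, m) = -2*S (T(S, m) = -2*(S + 0) = -2*S)
T(z, -658) - 1*(-19981) = -2*(-412) - 1*(-19981) = 824 + 19981 = 20805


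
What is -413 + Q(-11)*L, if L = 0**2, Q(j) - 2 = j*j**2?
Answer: -413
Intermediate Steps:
Q(j) = 2 + j**3 (Q(j) = 2 + j*j**2 = 2 + j**3)
L = 0
-413 + Q(-11)*L = -413 + (2 + (-11)**3)*0 = -413 + (2 - 1331)*0 = -413 - 1329*0 = -413 + 0 = -413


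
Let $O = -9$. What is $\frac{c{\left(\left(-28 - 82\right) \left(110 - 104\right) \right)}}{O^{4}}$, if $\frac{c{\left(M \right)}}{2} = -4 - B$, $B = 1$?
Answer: $- \frac{10}{6561} \approx -0.0015242$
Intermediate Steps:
$c{\left(M \right)} = -10$ ($c{\left(M \right)} = 2 \left(-4 - 1\right) = 2 \left(-5\right) = -10$)
$\frac{c{\left(\left(-28 - 82\right) \left(110 - 104\right) \right)}}{O^{4}} = - \frac{10}{\left(-9\right)^{4}} = - \frac{10}{6561}$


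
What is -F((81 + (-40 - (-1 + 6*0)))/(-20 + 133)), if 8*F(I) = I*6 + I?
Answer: -147/452 ≈ -0.32522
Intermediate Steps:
F(I) = 7*I/8 (F(I) = (I*6 + I)/8 = (6*I + I)/8 = (7*I)/8 = 7*I/8)
-F((81 + (-40 - (-1 + 6*0)))/(-20 + 133)) = -7*(81 + (-40 - (-1 + 6*0)))/(-20 + 133)/8 = -7*(81 + (-40 - (-1 + 0)))/113/8 = -7*(81 + (-40 - 1*(-1)))*(1/113)/8 = -7*(81 + (-40 + 1))*(1/113)/8 = -7*(81 - 39)*(1/113)/8 = -7*42*(1/113)/8 = -7*42/(8*113) = -1*147/452 = -147/452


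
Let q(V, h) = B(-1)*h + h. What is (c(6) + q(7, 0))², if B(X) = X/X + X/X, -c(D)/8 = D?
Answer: 2304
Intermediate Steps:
c(D) = -8*D
B(X) = 2 (B(X) = 1 + 1 = 2)
q(V, h) = 3*h (q(V, h) = 2*h + h = 3*h)
(c(6) + q(7, 0))² = (-8*6 + 3*0)² = (-48 + 0)² = (-48)² = 2304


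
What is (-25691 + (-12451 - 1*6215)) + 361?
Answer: -43996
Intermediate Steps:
(-25691 + (-12451 - 1*6215)) + 361 = (-25691 + (-12451 - 6215)) + 361 = (-25691 - 18666) + 361 = -44357 + 361 = -43996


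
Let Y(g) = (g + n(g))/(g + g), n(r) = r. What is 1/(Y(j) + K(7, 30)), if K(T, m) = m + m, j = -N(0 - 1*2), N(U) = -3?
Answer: 1/61 ≈ 0.016393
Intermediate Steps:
j = 3 (j = -1*(-3) = 3)
Y(g) = 1 (Y(g) = (g + g)/(g + g) = (2*g)/((2*g)) = (1/(2*g))*(2*g) = 1)
K(T, m) = 2*m
1/(Y(j) + K(7, 30)) = 1/(1 + 2*30) = 1/(1 + 60) = 1/61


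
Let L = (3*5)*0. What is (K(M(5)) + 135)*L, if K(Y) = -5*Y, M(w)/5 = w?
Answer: 0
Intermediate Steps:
M(w) = 5*w
L = 0 (L = 15*0 = 0)
(K(M(5)) + 135)*L = (-25*5 + 135)*0 = (-5*25 + 135)*0 = (-125 + 135)*0 = 10*0 = 0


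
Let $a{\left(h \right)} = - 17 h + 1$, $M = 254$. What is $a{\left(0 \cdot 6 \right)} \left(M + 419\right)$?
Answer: $673$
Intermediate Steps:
$a{\left(h \right)} = 1 - 17 h$
$a{\left(0 \cdot 6 \right)} \left(M + 419\right) = \left(1 - 17 \cdot 0 \cdot 6\right) \left(254 + 419\right) = \left(1 - 0\right) 673 = \left(1 + 0\right) 673 = 1 \cdot 673 = 673$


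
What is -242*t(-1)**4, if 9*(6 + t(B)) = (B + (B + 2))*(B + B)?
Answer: -313632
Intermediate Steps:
t(B) = -6 + 2*B*(2 + 2*B)/9 (t(B) = -6 + ((B + (B + 2))*(B + B))/9 = -6 + ((B + (2 + B))*(2*B))/9 = -6 + ((2 + 2*B)*(2*B))/9 = -6 + (2*B*(2 + 2*B))/9 = -6 + 2*B*(2 + 2*B)/9)
-242*t(-1)**4 = -242*(-6 + (4/9)*(-1) + (4/9)*(-1)**2)**4 = -242*(-6 - 4/9 + (4/9)*1)**4 = -242*(-6 - 4/9 + 4/9)**4 = -242*(-6)**4 = -242*1296 = -313632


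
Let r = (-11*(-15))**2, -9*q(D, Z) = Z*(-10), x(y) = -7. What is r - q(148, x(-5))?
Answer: 245095/9 ≈ 27233.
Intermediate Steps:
q(D, Z) = 10*Z/9 (q(D, Z) = -Z*(-10)/9 = -(-10)*Z/9 = 10*Z/9)
r = 27225 (r = 165**2 = 27225)
r - q(148, x(-5)) = 27225 - 10*(-7)/9 = 27225 - 1*(-70/9) = 27225 + 70/9 = 245095/9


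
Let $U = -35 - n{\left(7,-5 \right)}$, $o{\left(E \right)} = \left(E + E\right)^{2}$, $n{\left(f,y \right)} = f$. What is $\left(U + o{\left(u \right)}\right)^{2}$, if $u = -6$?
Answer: $10404$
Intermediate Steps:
$o{\left(E \right)} = 4 E^{2}$ ($o{\left(E \right)} = \left(2 E\right)^{2} = 4 E^{2}$)
$U = -42$ ($U = -35 - 7 = -42$)
$\left(U + o{\left(u \right)}\right)^{2} = \left(-42 + 4 \left(-6\right)^{2}\right)^{2} = \left(-42 + 4 \cdot 36\right)^{2} = \left(-42 + 144\right)^{2} = 102^{2} = 10404$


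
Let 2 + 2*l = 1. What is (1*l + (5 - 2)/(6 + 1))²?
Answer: 1/196 ≈ 0.0051020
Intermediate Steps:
l = -½ (l = -1 + (½)*1 = -1 + ½ = -½ ≈ -0.50000)
(1*l + (5 - 2)/(6 + 1))² = (1*(-½) + (5 - 2)/(6 + 1))² = (-½ + 3/7)² = (-1/14)² = 1/196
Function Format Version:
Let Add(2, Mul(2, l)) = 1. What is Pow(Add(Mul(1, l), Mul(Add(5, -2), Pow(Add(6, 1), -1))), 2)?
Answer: Rational(1, 196) ≈ 0.0051020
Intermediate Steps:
l = Rational(-1, 2) (l = Add(-1, Mul(Rational(1, 2), 1)) = Add(-1, Rational(1, 2)) = Rational(-1, 2) ≈ -0.50000)
Pow(Add(Mul(1, l), Mul(Add(5, -2), Pow(Add(6, 1), -1))), 2) = Pow(Add(Mul(1, Rational(-1, 2)), Mul(Add(5, -2), Pow(Add(6, 1), -1))), 2) = Pow(Add(Rational(-1, 2), Mul(3, Pow(7, -1))), 2) = Pow(Add(Rational(-1, 2), Mul(3, Rational(1, 7))), 2) = Pow(Add(Rational(-1, 2), Rational(3, 7)), 2) = Pow(Rational(-1, 14), 2) = Rational(1, 196)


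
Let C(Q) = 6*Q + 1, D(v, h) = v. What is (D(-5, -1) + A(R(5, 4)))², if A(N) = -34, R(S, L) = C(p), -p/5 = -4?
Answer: 1521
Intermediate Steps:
p = 20 (p = -5*(-4) = 20)
C(Q) = 1 + 6*Q
R(S, L) = 121 (R(S, L) = 1 + 6*20 = 1 + 120 = 121)
(D(-5, -1) + A(R(5, 4)))² = (-5 - 34)² = (-39)² = 1521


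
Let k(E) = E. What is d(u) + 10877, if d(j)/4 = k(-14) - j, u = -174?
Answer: 11517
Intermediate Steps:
d(j) = -56 - 4*j (d(j) = 4*(-14 - j) = -56 - 4*j)
d(u) + 10877 = (-56 - 4*(-174)) + 10877 = (-56 + 696) + 10877 = 640 + 10877 = 11517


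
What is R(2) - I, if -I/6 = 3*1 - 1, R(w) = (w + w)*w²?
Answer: 28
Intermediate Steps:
R(w) = 2*w³ (R(w) = (2*w)*w² = 2*w³)
I = -12 (I = -6*(3*1 - 1) = -6*(3 - 1) = -6*2 = -12)
R(2) - I = 2*2³ - 1*(-12) = 2*8 + 12 = 16 + 12 = 28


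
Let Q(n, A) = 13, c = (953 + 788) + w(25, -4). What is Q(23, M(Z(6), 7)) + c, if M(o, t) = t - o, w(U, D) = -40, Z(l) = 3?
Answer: 1714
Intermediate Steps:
c = 1701 (c = (953 + 788) - 40 = 1741 - 40 = 1701)
Q(23, M(Z(6), 7)) + c = 13 + 1701 = 1714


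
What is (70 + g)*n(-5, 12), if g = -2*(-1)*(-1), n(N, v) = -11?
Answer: -748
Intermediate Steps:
g = -2 (g = 2*(-1) = -2)
(70 + g)*n(-5, 12) = (70 - 2)*(-11) = 68*(-11) = -748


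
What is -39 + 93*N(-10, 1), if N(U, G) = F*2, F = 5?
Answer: 891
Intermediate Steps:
N(U, G) = 10 (N(U, G) = 5*2 = 10)
-39 + 93*N(-10, 1) = -39 + 93*10 = -39 + 930 = 891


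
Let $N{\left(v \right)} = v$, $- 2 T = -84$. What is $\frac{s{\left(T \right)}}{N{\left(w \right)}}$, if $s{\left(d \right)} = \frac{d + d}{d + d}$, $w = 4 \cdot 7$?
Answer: $\frac{1}{28} \approx 0.035714$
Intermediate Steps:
$T = 42$ ($T = \left(- \frac{1}{2}\right) \left(-84\right) = 42$)
$w = 28$
$s{\left(d \right)} = 1$ ($s{\left(d \right)} = \frac{2 d}{2 d} = 2 d \frac{1}{2 d} = 1$)
$\frac{s{\left(T \right)}}{N{\left(w \right)}} = 1 \cdot \frac{1}{28} = \frac{1}{28}$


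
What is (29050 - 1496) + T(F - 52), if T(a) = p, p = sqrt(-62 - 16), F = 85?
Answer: 27554 + I*sqrt(78) ≈ 27554.0 + 8.8318*I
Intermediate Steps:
p = I*sqrt(78) (p = sqrt(-78) = I*sqrt(78) ≈ 8.8318*I)
T(a) = I*sqrt(78)
(29050 - 1496) + T(F - 52) = (29050 - 1496) + I*sqrt(78) = 27554 + I*sqrt(78)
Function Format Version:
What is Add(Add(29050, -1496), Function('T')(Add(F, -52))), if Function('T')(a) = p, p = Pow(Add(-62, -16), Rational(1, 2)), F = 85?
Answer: Add(27554, Mul(I, Pow(78, Rational(1, 2)))) ≈ Add(27554., Mul(8.8318, I))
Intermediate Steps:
p = Mul(I, Pow(78, Rational(1, 2))) (p = Pow(-78, Rational(1, 2)) = Mul(I, Pow(78, Rational(1, 2))) ≈ Mul(8.8318, I))
Function('T')(a) = Mul(I, Pow(78, Rational(1, 2)))
Add(Add(29050, -1496), Function('T')(Add(F, -52))) = Add(Add(29050, -1496), Mul(I, Pow(78, Rational(1, 2)))) = Add(27554, Mul(I, Pow(78, Rational(1, 2))))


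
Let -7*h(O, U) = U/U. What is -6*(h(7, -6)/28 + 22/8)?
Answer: -807/49 ≈ -16.469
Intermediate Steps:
h(O, U) = -1/7 (h(O, U) = -U/(7*U) = -1/7*1 = -1/7)
-6*(h(7, -6)/28 + 22/8) = -6*(-1/7/28 + 22/8) = -6*(-1/7*1/28 + 22*(1/8)) = -6*(-1/196 + 11/4) = -6*269/98 = -807/49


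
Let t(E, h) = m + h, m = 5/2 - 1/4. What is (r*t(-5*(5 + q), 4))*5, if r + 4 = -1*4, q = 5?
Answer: -250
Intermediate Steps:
m = 9/4 (m = 5*(½) - 1*¼ = 5/2 - ¼ = 9/4 ≈ 2.2500)
t(E, h) = 9/4 + h
r = -8 (r = -4 - 1*4 = -4 - 4 = -8)
(r*t(-5*(5 + q), 4))*5 = -8*(9/4 + 4)*5 = -8*25/4*5 = -50*5 = -250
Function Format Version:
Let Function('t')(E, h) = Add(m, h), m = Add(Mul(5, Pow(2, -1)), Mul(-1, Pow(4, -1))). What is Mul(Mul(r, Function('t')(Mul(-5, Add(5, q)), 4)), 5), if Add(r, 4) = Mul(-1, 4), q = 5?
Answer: -250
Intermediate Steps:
m = Rational(9, 4) (m = Add(Mul(5, Rational(1, 2)), Mul(-1, Rational(1, 4))) = Add(Rational(5, 2), Rational(-1, 4)) = Rational(9, 4) ≈ 2.2500)
Function('t')(E, h) = Add(Rational(9, 4), h)
r = -8 (r = Add(-4, Mul(-1, 4)) = Add(-4, -4) = -8)
Mul(Mul(r, Function('t')(Mul(-5, Add(5, q)), 4)), 5) = Mul(Mul(-8, Add(Rational(9, 4), 4)), 5) = Mul(Mul(-8, Rational(25, 4)), 5) = Mul(-50, 5) = -250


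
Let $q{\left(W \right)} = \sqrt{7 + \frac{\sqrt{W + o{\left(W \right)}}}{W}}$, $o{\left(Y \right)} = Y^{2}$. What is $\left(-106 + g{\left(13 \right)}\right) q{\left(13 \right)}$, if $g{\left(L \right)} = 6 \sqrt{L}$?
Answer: $\sqrt{91 + \sqrt{182}} \left(6 - \frac{106 \sqrt{13}}{13}\right) \approx -239.19$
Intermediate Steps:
$q{\left(W \right)} = \sqrt{7 + \frac{\sqrt{W + W^{2}}}{W}}$
$\left(-106 + g{\left(13 \right)}\right) q{\left(13 \right)} = \left(-106 + 6 \sqrt{13}\right) \sqrt{7 + \frac{\sqrt{13 \left(1 + 13\right)}}{13}} = \left(-106 + 6 \sqrt{13}\right) \sqrt{7 + \frac{\sqrt{13 \cdot 14}}{13}} = \left(-106 + 6 \sqrt{13}\right) \sqrt{7 + \frac{\sqrt{182}}{13}} = \sqrt{7 + \frac{\sqrt{182}}{13}} \left(-106 + 6 \sqrt{13}\right)$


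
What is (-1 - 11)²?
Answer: 144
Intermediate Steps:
(-1 - 11)² = (-12)² = 144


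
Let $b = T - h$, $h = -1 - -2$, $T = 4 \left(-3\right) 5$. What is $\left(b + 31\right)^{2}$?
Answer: $900$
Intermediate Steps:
$T = -60$ ($T = \left(-12\right) 5 = -60$)
$h = 1$ ($h = -1 + 2 = 1$)
$b = -61$ ($b = -60 - 1 = -61$)
$\left(b + 31\right)^{2} = \left(-61 + 31\right)^{2} = \left(-30\right)^{2} = 900$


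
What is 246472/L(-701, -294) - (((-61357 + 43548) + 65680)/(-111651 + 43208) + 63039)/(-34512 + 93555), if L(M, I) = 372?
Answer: 82867339710508/125273481519 ≈ 661.49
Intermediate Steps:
246472/L(-701, -294) - (((-61357 + 43548) + 65680)/(-111651 + 43208) + 63039)/(-34512 + 93555) = 246472/372 - (((-61357 + 43548) + 65680)/(-111651 + 43208) + 63039)/(-34512 + 93555) = 246472*(1/372) - ((-17809 + 65680)/(-68443) + 63039)/59043 = 61618/93 - (47871*(-1/68443) + 63039)/59043 = 61618/93 - (-47871/68443 + 63039)/59043 = 61618/93 - 4314530406/(68443*59043) = 61618/93 - 1*1438176802/1347026683 = 61618/93 - 1438176802/1347026683 = 82867339710508/125273481519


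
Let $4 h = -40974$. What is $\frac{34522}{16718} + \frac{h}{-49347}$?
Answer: $\frac{624935989}{274994382} \approx 2.2725$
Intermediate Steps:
$h = - \frac{20487}{2}$ ($h = \frac{1}{4} \left(-40974\right) = - \frac{20487}{2} \approx -10244.0$)
$\frac{34522}{16718} + \frac{h}{-49347} = \frac{34522}{16718} - \frac{20487}{2 \left(-49347\right)} = 34522 \cdot \frac{1}{16718} - - \frac{6829}{32898} = \frac{17261}{8359} + \frac{6829}{32898} = \frac{624935989}{274994382}$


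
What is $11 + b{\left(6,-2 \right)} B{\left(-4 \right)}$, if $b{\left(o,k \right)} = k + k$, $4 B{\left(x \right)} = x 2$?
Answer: $19$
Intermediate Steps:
$B{\left(x \right)} = \frac{x}{2}$ ($B{\left(x \right)} = \frac{x 2}{4} = \frac{2 x}{4} = \frac{x}{2}$)
$b{\left(o,k \right)} = 2 k$
$11 + b{\left(6,-2 \right)} B{\left(-4 \right)} = 11 + 2 \left(-2\right) \frac{1}{2} \left(-4\right) = 11 - -8 = 11 + 8 = 19$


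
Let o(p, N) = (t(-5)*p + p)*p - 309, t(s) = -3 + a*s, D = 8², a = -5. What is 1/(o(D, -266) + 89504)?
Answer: 1/183403 ≈ 5.4525e-6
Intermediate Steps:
D = 64
t(s) = -3 - 5*s
o(p, N) = -309 + 23*p² (o(p, N) = ((-3 - 5*(-5))*p + p)*p - 309 = ((-3 + 25)*p + p)*p - 309 = (22*p + p)*p - 309 = (23*p)*p - 309 = 23*p² - 309 = -309 + 23*p²)
1/(o(D, -266) + 89504) = 1/((-309 + 23*64²) + 89504) = 1/((-309 + 23*4096) + 89504) = 1/((-309 + 94208) + 89504) = 1/(93899 + 89504) = 1/183403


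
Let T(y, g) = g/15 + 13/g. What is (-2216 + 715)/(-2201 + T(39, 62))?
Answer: 1395930/2042891 ≈ 0.68331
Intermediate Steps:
T(y, g) = 13/g + g/15 (T(y, g) = g*(1/15) + 13/g = g/15 + 13/g = 13/g + g/15)
(-2216 + 715)/(-2201 + T(39, 62)) = (-2216 + 715)/(-2201 + (13/62 + (1/15)*62)) = -1501/(-2201 + (13*(1/62) + 62/15)) = -1501/(-2201 + (13/62 + 62/15)) = -1501/(-2201 + 4039/930) = -1501/(-2042891/930) = -1501*(-930/2042891) = 1395930/2042891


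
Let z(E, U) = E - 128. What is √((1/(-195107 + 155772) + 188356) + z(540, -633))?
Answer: 3*√32452202254385/39335 ≈ 434.47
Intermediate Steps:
z(E, U) = -128 + E
√((1/(-195107 + 155772) + 188356) + z(540, -633)) = √((1/(-195107 + 155772) + 188356) + (-128 + 540)) = √((1/(-39335) + 188356) + 412) = √((-1/39335 + 188356) + 412) = √(7408983259/39335 + 412) = √(7425189279/39335) = 3*√32452202254385/39335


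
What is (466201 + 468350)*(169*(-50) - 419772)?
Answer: -400195298322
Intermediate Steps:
(466201 + 468350)*(169*(-50) - 419772) = 934551*(-8450 - 419772) = 934551*(-428222) = -400195298322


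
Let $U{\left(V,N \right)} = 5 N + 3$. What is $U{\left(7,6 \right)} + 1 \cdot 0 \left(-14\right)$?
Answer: $33$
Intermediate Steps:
$U{\left(V,N \right)} = 3 + 5 N$
$U{\left(7,6 \right)} + 1 \cdot 0 \left(-14\right) = \left(3 + 5 \cdot 6\right) + 1 \cdot 0 \left(-14\right) = \left(3 + 30\right) + 0 \left(-14\right) = 33 + 0 = 33$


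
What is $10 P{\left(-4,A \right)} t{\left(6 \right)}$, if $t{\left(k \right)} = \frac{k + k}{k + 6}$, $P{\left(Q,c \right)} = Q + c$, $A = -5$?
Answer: $-90$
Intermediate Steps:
$t{\left(k \right)} = \frac{2 k}{6 + k}$
$10 P{\left(-4,A \right)} t{\left(6 \right)} = 10 \left(-4 - 5\right) 2 \cdot 6 \frac{1}{6 + 6} = 10 \left(-9\right) 2 \cdot 6 \cdot \frac{1}{12} = - 90 \cdot 2 \cdot 6 \cdot \frac{1}{12} = \left(-90\right) 1 = -90$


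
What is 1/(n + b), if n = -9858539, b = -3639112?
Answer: -1/13497651 ≈ -7.4087e-8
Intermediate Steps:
1/(n + b) = 1/(-9858539 - 3639112) = 1/(-13497651) = -1/13497651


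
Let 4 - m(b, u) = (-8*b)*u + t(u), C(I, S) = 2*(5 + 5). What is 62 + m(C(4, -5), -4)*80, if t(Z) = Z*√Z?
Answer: -50818 + 640*I ≈ -50818.0 + 640.0*I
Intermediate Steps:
C(I, S) = 20 (C(I, S) = 2*10 = 20)
t(Z) = Z^(3/2)
m(b, u) = 4 - u^(3/2) + 8*b*u (m(b, u) = 4 - ((-8*b)*u + u^(3/2)) = 4 - (-8*b*u + u^(3/2)) = 4 - (u^(3/2) - 8*b*u) = 4 + (-u^(3/2) + 8*b*u) = 4 - u^(3/2) + 8*b*u)
62 + m(C(4, -5), -4)*80 = 62 + (4 - (-4)^(3/2) + 8*20*(-4))*80 = 62 + (4 - (-8)*I - 640)*80 = 62 + (4 + 8*I - 640)*80 = 62 + (-636 + 8*I)*80 = 62 + (-50880 + 640*I) = -50818 + 640*I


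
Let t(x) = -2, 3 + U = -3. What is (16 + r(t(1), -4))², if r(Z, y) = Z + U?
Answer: 64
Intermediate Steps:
U = -6 (U = -3 - 3 = -6)
r(Z, y) = -6 + Z (r(Z, y) = Z - 6 = -6 + Z)
(16 + r(t(1), -4))² = (16 + (-6 - 2))² = (16 - 8)² = 8² = 64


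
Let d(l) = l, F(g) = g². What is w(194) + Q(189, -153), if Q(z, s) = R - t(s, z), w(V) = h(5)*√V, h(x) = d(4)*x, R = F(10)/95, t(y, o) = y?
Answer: 2927/19 + 20*√194 ≈ 432.62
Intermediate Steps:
R = 20/19 (R = 10²/95 = 100*(1/95) = 20/19 ≈ 1.0526)
h(x) = 4*x
w(V) = 20*√V (w(V) = (4*5)*√V = 20*√V)
Q(z, s) = 20/19 - s
w(194) + Q(189, -153) = 20*√194 + (20/19 - 1*(-153)) = 20*√194 + (20/19 + 153) = 20*√194 + 2927/19 = 2927/19 + 20*√194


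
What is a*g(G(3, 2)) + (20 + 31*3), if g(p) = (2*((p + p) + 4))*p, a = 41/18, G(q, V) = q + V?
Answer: 3887/9 ≈ 431.89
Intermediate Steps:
G(q, V) = V + q
a = 41/18 (a = 41*(1/18) = 41/18 ≈ 2.2778)
g(p) = p*(8 + 4*p) (g(p) = (2*(2*p + 4))*p = (2*(4 + 2*p))*p = (8 + 4*p)*p = p*(8 + 4*p))
a*g(G(3, 2)) + (20 + 31*3) = 41*(4*(2 + 3)*(2 + (2 + 3)))/18 + (20 + 31*3) = 41*(4*5*(2 + 5))/18 + (20 + 93) = 41*(4*5*7)/18 + 113 = (41/18)*140 + 113 = 2870/9 + 113 = 3887/9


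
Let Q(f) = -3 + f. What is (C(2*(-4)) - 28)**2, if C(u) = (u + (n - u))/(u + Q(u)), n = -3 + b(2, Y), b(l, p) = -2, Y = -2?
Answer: 277729/361 ≈ 769.33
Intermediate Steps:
n = -5 (n = -3 - 2 = -5)
C(u) = -5/(-3 + 2*u) (C(u) = (u + (-5 - u))/(u + (-3 + u)) = -5/(-3 + 2*u))
(C(2*(-4)) - 28)**2 = (-5/(-3 + 2*(2*(-4))) - 28)**2 = (-5/(-3 + 2*(-8)) - 28)**2 = (-5/(-3 - 16) - 28)**2 = (-5/(-19) - 28)**2 = (-5*(-1/19) - 28)**2 = (5/19 - 28)**2 = (-527/19)**2 = 277729/361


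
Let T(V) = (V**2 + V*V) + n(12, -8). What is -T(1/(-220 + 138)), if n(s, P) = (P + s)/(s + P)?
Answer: -3363/3362 ≈ -1.0003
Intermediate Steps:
n(s, P) = 1 (n(s, P) = (P + s)/(P + s) = 1)
T(V) = 1 + 2*V**2 (T(V) = (V**2 + V*V) + 1 = (V**2 + V**2) + 1 = 2*V**2 + 1 = 1 + 2*V**2)
-T(1/(-220 + 138)) = -(1 + 2*(1/(-220 + 138))**2) = -(1 + 2*(1/(-82))**2) = -(1 + 2*(-1/82)**2) = -(1 + 2*(1/6724)) = -(1 + 1/3362) = -1*3363/3362 = -3363/3362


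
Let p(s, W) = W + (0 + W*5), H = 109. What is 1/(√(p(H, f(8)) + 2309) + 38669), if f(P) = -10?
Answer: 38669/1495289312 - √2249/1495289312 ≈ 2.5829e-5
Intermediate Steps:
p(s, W) = 6*W (p(s, W) = W + (0 + 5*W) = W + 5*W = 6*W)
1/(√(p(H, f(8)) + 2309) + 38669) = 1/(√(6*(-10) + 2309) + 38669) = 1/(√(-60 + 2309) + 38669) = 1/(√2249 + 38669) = 1/(38669 + √2249)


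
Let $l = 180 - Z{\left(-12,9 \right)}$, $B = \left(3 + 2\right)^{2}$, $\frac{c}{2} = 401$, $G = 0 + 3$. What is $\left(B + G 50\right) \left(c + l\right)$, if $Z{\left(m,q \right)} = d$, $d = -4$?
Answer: $172550$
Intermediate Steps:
$G = 3$
$c = 802$ ($c = 2 \cdot 401 = 802$)
$Z{\left(m,q \right)} = -4$
$B = 25$ ($B = 5^{2} = 25$)
$l = 184$ ($l = 180 - -4 = 180 + 4 = 184$)
$\left(B + G 50\right) \left(c + l\right) = \left(25 + 3 \cdot 50\right) \left(802 + 184\right) = \left(25 + 150\right) 986 = 175 \cdot 986 = 172550$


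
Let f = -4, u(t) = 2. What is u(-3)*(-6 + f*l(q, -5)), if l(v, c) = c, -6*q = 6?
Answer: 28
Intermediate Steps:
q = -1 (q = -⅙*6 = -1)
u(-3)*(-6 + f*l(q, -5)) = 2*(-6 - 4*(-5)) = 2*(-6 + 20) = 2*14 = 28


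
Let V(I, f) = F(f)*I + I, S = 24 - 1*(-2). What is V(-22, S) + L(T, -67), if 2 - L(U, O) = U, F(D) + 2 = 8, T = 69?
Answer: -221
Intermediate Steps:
F(D) = 6 (F(D) = -2 + 8 = 6)
L(U, O) = 2 - U
S = 26 (S = 24 + 2 = 26)
V(I, f) = 7*I (V(I, f) = 6*I + I = 7*I)
V(-22, S) + L(T, -67) = 7*(-22) + (2 - 1*69) = -154 + (2 - 69) = -154 - 67 = -221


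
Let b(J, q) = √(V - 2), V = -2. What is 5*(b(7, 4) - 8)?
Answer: -40 + 10*I ≈ -40.0 + 10.0*I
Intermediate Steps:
b(J, q) = 2*I (b(J, q) = √(-2 - 2) = √(-4) = 2*I)
5*(b(7, 4) - 8) = 5*(2*I - 8) = 5*(-8 + 2*I) = -40 + 10*I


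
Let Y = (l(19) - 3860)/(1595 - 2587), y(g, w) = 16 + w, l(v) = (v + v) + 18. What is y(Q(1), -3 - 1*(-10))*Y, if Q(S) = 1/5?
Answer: 21873/248 ≈ 88.198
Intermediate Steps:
Q(S) = 1/5
l(v) = 18 + 2*v (l(v) = 2*v + 18 = 18 + 2*v)
Y = 951/248 (Y = ((18 + 2*19) - 3860)/(1595 - 2587) = ((18 + 38) - 3860)/(-992) = (56 - 3860)*(-1/992) = -3804*(-1/992) = 951/248 ≈ 3.8347)
y(Q(1), -3 - 1*(-10))*Y = (16 + (-3 - 1*(-10)))*(951/248) = (16 + (-3 + 10))*(951/248) = (16 + 7)*(951/248) = 23*(951/248) = 21873/248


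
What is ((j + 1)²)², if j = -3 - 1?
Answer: 81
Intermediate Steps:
j = -4
((j + 1)²)² = ((-4 + 1)²)² = ((-3)²)² = 9² = 81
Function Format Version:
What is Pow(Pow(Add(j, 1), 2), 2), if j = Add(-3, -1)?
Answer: 81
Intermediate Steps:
j = -4
Pow(Pow(Add(j, 1), 2), 2) = Pow(Pow(Add(-4, 1), 2), 2) = Pow(Pow(-3, 2), 2) = Pow(9, 2) = 81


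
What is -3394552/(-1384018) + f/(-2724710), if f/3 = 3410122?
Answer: -1227460227667/942761921195 ≈ -1.3020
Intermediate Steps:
f = 10230366 (f = 3*3410122 = 10230366)
-3394552/(-1384018) + f/(-2724710) = -3394552/(-1384018) + 10230366/(-2724710) = -3394552*(-1/1384018) + 10230366*(-1/2724710) = 1697276/692009 - 5115183/1362355 = -1227460227667/942761921195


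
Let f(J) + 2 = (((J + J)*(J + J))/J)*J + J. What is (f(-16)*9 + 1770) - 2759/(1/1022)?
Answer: -2808874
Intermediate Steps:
f(J) = -2 + J + 4*J**2 (f(J) = -2 + ((((J + J)*(J + J))/J)*J + J) = -2 + ((((2*J)*(2*J))/J)*J + J) = -2 + (((4*J**2)/J)*J + J) = -2 + ((4*J)*J + J) = -2 + (4*J**2 + J) = -2 + (J + 4*J**2) = -2 + J + 4*J**2)
(f(-16)*9 + 1770) - 2759/(1/1022) = ((-2 - 16 + 4*(-16)**2)*9 + 1770) - 2759/(1/1022) = ((-2 - 16 + 4*256)*9 + 1770) - 2759/1/1022 = ((-2 - 16 + 1024)*9 + 1770) - 2759*1022 = (1006*9 + 1770) - 2819698 = (9054 + 1770) - 2819698 = 10824 - 2819698 = -2808874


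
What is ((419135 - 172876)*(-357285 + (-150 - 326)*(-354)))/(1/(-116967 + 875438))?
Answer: -35260573700033409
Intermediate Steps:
((419135 - 172876)*(-357285 + (-150 - 326)*(-354)))/(1/(-116967 + 875438)) = (246259*(-357285 - 476*(-354)))/(1/758471) = (246259*(-357285 + 168504))/(1/758471) = (246259*(-188781))*758471 = -46489020279*758471 = -35260573700033409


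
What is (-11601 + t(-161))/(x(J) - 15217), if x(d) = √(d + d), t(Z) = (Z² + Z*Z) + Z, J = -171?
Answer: -609897360/231557431 - 120240*I*√38/231557431 ≈ -2.6339 - 0.003201*I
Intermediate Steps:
t(Z) = Z + 2*Z² (t(Z) = (Z² + Z²) + Z = 2*Z² + Z = Z + 2*Z²)
x(d) = √2*√d (x(d) = √(2*d) = √2*√d)
(-11601 + t(-161))/(x(J) - 15217) = (-11601 - 161*(1 + 2*(-161)))/(√2*√(-171) - 15217) = (-11601 - 161*(1 - 322))/(√2*(3*I*√19) - 15217) = (-11601 - 161*(-321))/(3*I*√38 - 15217) = (-11601 + 51681)/(-15217 + 3*I*√38) = 40080/(-15217 + 3*I*√38)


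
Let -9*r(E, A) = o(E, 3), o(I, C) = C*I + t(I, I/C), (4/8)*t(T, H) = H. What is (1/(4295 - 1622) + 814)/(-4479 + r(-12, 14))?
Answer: -2175823/11959299 ≈ -0.18194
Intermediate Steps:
t(T, H) = 2*H
o(I, C) = C*I + 2*I/C (o(I, C) = C*I + 2*(I/C) = C*I + 2*I/C)
r(E, A) = -11*E/27 (r(E, A) = -E*(2 + 3**2)/(9*3) = -E*(2 + 9)/(9*3) = -E*11/(9*3) = -11*E/27)
(1/(4295 - 1622) + 814)/(-4479 + r(-12, 14)) = (1/(4295 - 1622) + 814)/(-4479 - 11/27*(-12)) = (1/2673 + 814)/(-4479 + 44/9) = (1/2673 + 814)/(-40267/9) = (2175823/2673)*(-9/40267) = -2175823/11959299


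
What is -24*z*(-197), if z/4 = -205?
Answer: -3876960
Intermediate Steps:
z = -820 (z = 4*(-205) = -820)
-24*z*(-197) = -24*(-820)*(-197) = 19680*(-197) = -3876960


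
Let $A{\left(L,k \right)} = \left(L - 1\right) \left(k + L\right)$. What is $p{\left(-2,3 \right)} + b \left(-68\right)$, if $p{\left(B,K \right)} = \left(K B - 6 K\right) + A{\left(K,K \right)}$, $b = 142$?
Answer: $-9668$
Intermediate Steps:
$A{\left(L,k \right)} = \left(-1 + L\right) \left(L + k\right)$
$p{\left(B,K \right)} = - 8 K + 2 K^{2} + B K$ ($p{\left(B,K \right)} = \left(K B - 6 K\right) + \left(K^{2} - K - K + K K\right) = \left(B K - 6 K\right) + \left(K^{2} - K - K + K^{2}\right) = \left(- 6 K + B K\right) + \left(- 2 K + 2 K^{2}\right) = - 8 K + 2 K^{2} + B K$)
$p{\left(-2,3 \right)} + b \left(-68\right) = 3 \left(-8 - 2 + 2 \cdot 3\right) + 142 \left(-68\right) = 3 \left(-8 - 2 + 6\right) - 9656 = 3 \left(-4\right) - 9656 = -12 - 9656 = -9668$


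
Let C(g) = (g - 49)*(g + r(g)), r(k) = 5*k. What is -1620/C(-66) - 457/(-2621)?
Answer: 92032/663113 ≈ 0.13879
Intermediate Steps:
C(g) = 6*g*(-49 + g) (C(g) = (g - 49)*(g + 5*g) = (-49 + g)*(6*g) = 6*g*(-49 + g))
-1620/C(-66) - 457/(-2621) = -1620*(-1/(396*(-49 - 66))) - 457/(-2621) = -1620/(6*(-66)*(-115)) - 457*(-1/2621) = -1620/45540 + 457/2621 = -1620*1/45540 + 457/2621 = -9/253 + 457/2621 = 92032/663113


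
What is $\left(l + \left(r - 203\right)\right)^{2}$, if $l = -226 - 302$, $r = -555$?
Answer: $1653796$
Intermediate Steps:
$l = -528$
$\left(l + \left(r - 203\right)\right)^{2} = \left(-528 - 758\right)^{2} = \left(-1286\right)^{2} = 1653796$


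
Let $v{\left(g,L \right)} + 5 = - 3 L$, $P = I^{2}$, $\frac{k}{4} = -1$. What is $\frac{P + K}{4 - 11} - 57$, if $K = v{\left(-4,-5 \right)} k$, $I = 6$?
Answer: $- \frac{395}{7} \approx -56.429$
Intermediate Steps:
$k = -4$ ($k = 4 \left(-1\right) = -4$)
$P = 36$ ($P = 6^{2} = 36$)
$v{\left(g,L \right)} = -5 - 3 L$
$K = -40$ ($K = \left(-5 - -15\right) \left(-4\right) = \left(-5 + 15\right) \left(-4\right) = 10 \left(-4\right) = -40$)
$\frac{P + K}{4 - 11} - 57 = \frac{36 - 40}{4 - 11} - 57 = - \frac{4}{-7} - 57 = \left(-4\right) \left(- \frac{1}{7}\right) - 57 = \frac{4}{7} - 57 = - \frac{395}{7}$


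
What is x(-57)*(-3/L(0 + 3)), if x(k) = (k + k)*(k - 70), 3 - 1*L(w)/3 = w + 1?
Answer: 14478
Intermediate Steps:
L(w) = 6 - 3*w (L(w) = 9 - 3*(w + 1) = 9 - 3*(1 + w) = 9 + (-3 - 3*w) = 6 - 3*w)
x(k) = 2*k*(-70 + k) (x(k) = (2*k)*(-70 + k) = 2*k*(-70 + k))
x(-57)*(-3/L(0 + 3)) = (2*(-57)*(-70 - 57))*(-3/(6 - 3*(0 + 3))) = (2*(-57)*(-127))*(-3/(6 - 3*3)) = 14478*(-3/(6 - 9)) = 14478*(-3/(-3)) = 14478*(-3*(-⅓)) = 14478*1 = 14478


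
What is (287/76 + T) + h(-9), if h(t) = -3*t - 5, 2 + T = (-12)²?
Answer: 12751/76 ≈ 167.78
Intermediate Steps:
T = 142 (T = -2 + (-12)² = -2 + 144 = 142)
h(t) = -5 - 3*t
(287/76 + T) + h(-9) = (287/76 + 142) + (-5 - 3*(-9)) = (287*(1/76) + 142) + (-5 + 27) = (287/76 + 142) + 22 = 11079/76 + 22 = 12751/76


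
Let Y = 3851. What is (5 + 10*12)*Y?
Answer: 481375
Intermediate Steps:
(5 + 10*12)*Y = (5 + 10*12)*3851 = (5 + 120)*3851 = 125*3851 = 481375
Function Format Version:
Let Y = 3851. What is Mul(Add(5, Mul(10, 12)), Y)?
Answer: 481375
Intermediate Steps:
Mul(Add(5, Mul(10, 12)), Y) = Mul(Add(5, Mul(10, 12)), 3851) = Mul(Add(5, 120), 3851) = Mul(125, 3851) = 481375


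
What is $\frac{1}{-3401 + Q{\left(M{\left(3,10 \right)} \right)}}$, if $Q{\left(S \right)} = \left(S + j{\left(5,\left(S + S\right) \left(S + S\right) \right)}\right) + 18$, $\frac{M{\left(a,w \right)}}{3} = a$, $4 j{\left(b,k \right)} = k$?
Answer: $- \frac{1}{3293} \approx -0.00030367$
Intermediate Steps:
$j{\left(b,k \right)} = \frac{k}{4}$
$M{\left(a,w \right)} = 3 a$
$Q{\left(S \right)} = 18 + S + S^{2}$ ($Q{\left(S \right)} = \left(S + \frac{\left(S + S\right) \left(S + S\right)}{4}\right) + 18 = \left(S + \frac{2 S 2 S}{4}\right) + 18 = \left(S + \frac{4 S^{2}}{4}\right) + 18 = \left(S + S^{2}\right) + 18 = 18 + S + S^{2}$)
$\frac{1}{-3401 + Q{\left(M{\left(3,10 \right)} \right)}} = \frac{1}{-3401 + \left(18 + 3 \cdot 3 + \left(3 \cdot 3\right)^{2}\right)} = \frac{1}{-3401 + \left(18 + 9 + 9^{2}\right)} = \frac{1}{-3401 + \left(18 + 9 + 81\right)} = \frac{1}{-3401 + 108} = \frac{1}{-3293} = - \frac{1}{3293}$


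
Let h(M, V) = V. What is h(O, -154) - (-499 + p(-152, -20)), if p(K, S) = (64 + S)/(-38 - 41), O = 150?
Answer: 27299/79 ≈ 345.56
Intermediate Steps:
p(K, S) = -64/79 - S/79 (p(K, S) = (64 + S)/(-79) = (64 + S)*(-1/79) = -64/79 - S/79)
h(O, -154) - (-499 + p(-152, -20)) = -154 - (-499 + (-64/79 - 1/79*(-20))) = -154 - (-499 + (-64/79 + 20/79)) = -154 - (-499 - 44/79) = -154 - 1*(-39465/79) = -154 + 39465/79 = 27299/79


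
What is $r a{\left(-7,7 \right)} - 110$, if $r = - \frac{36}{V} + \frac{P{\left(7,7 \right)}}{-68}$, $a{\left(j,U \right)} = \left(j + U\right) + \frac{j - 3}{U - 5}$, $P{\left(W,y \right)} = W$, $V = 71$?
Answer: $- \frac{516355}{4828} \approx -106.95$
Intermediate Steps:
$a{\left(j,U \right)} = U + j + \frac{-3 + j}{-5 + U}$ ($a{\left(j,U \right)} = \left(U + j\right) + \frac{-3 + j}{-5 + U} = U + j + \frac{-3 + j}{-5 + U}$)
$r = - \frac{2945}{4828}$ ($r = - \frac{36}{71} + \frac{7}{-68} = \left(-36\right) \frac{1}{71} + 7 \left(- \frac{1}{68}\right) = - \frac{36}{71} - \frac{7}{68} = - \frac{2945}{4828} \approx -0.60998$)
$r a{\left(-7,7 \right)} - 110 = - \frac{2945 \frac{-3 + 7^{2} - 35 - -28 + 7 \left(-7\right)}{-5 + 7}}{4828} - 110 = - \frac{2945 \frac{-3 + 49 - 35 + 28 - 49}{2}}{4828} - 110 = - \frac{2945 \cdot \frac{1}{2} \left(-10\right)}{4828} - 110 = \left(- \frac{2945}{4828}\right) \left(-5\right) - 110 = \frac{14725}{4828} - 110 = - \frac{516355}{4828}$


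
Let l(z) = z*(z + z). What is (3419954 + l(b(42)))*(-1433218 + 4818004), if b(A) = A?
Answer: 11587753944852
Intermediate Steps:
l(z) = 2*z² (l(z) = z*(2*z) = 2*z²)
(3419954 + l(b(42)))*(-1433218 + 4818004) = (3419954 + 2*42²)*(-1433218 + 4818004) = (3419954 + 2*1764)*3384786 = (3419954 + 3528)*3384786 = 3423482*3384786 = 11587753944852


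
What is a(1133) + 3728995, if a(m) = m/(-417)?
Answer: 1554989782/417 ≈ 3.7290e+6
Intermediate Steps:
a(m) = -m/417 (a(m) = m*(-1/417) = -m/417)
a(1133) + 3728995 = -1/417*1133 + 3728995 = -1133/417 + 3728995 = 1554989782/417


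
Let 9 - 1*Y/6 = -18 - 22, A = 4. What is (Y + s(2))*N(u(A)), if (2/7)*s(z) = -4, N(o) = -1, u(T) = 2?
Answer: -280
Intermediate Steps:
Y = 294 (Y = 54 - 6*(-18 - 22) = 54 - 6*(-40) = 54 + 240 = 294)
s(z) = -14 (s(z) = (7/2)*(-4) = -14)
(Y + s(2))*N(u(A)) = (294 - 14)*(-1) = 280*(-1) = -280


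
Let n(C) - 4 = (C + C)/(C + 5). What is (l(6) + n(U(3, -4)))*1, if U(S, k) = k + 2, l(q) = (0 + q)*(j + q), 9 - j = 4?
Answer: 206/3 ≈ 68.667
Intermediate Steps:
j = 5 (j = 9 - 1*4 = 9 - 4 = 5)
l(q) = q*(5 + q) (l(q) = (0 + q)*(5 + q) = q*(5 + q))
U(S, k) = 2 + k
n(C) = 4 + 2*C/(5 + C) (n(C) = 4 + (C + C)/(C + 5) = 4 + (2*C)/(5 + C) = 4 + 2*C/(5 + C))
(l(6) + n(U(3, -4)))*1 = (6*(5 + 6) + 2*(10 + 3*(2 - 4))/(5 + (2 - 4)))*1 = (6*11 + 2*(10 + 3*(-2))/(5 - 2))*1 = (66 + 2*(10 - 6)/3)*1 = (66 + 2*(⅓)*4)*1 = (66 + 8/3)*1 = (206/3)*1 = 206/3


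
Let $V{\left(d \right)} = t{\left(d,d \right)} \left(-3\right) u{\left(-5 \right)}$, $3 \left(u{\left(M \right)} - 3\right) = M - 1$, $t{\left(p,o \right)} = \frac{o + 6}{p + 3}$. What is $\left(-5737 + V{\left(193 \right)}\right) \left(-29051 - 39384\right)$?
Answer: $\frac{76992728315}{196} \approx 3.9282 \cdot 10^{8}$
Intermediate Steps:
$t{\left(p,o \right)} = \frac{6 + o}{3 + p}$
$u{\left(M \right)} = \frac{8}{3} + \frac{M}{3}$ ($u{\left(M \right)} = 3 + \frac{M - 1}{3} = 3 + \frac{-1 + M}{3} = 3 + \left(- \frac{1}{3} + \frac{M}{3}\right) = \frac{8}{3} + \frac{M}{3}$)
$V{\left(d \right)} = - \frac{3 \left(6 + d\right)}{3 + d}$ ($V{\left(d \right)} = \frac{6 + d}{3 + d} \left(-3\right) \left(\frac{8}{3} + \frac{1}{3} \left(-5\right)\right) = - \frac{3 \left(6 + d\right)}{3 + d} \left(\frac{8}{3} - \frac{5}{3}\right) = - \frac{3 \left(6 + d\right)}{3 + d} 1 = - \frac{3 \left(6 + d\right)}{3 + d}$)
$\left(-5737 + V{\left(193 \right)}\right) \left(-29051 - 39384\right) = \left(-5737 + \frac{3 \left(-6 - 193\right)}{3 + 193}\right) \left(-29051 - 39384\right) = \left(-5737 + \frac{3 \left(-6 - 193\right)}{196}\right) \left(-68435\right) = \left(-5737 + 3 \cdot \frac{1}{196} \left(-199\right)\right) \left(-68435\right) = \left(-5737 - \frac{597}{196}\right) \left(-68435\right) = \left(- \frac{1125049}{196}\right) \left(-68435\right) = \frac{76992728315}{196}$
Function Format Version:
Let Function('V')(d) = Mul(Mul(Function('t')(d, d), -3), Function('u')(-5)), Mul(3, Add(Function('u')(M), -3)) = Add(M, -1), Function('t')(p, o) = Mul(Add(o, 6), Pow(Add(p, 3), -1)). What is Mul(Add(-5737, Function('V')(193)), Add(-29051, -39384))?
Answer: Rational(76992728315, 196) ≈ 3.9282e+8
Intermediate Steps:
Function('t')(p, o) = Mul(Pow(Add(3, p), -1), Add(6, o)) (Function('t')(p, o) = Mul(Add(6, o), Pow(Add(3, p), -1)) = Mul(Pow(Add(3, p), -1), Add(6, o)))
Function('u')(M) = Add(Rational(8, 3), Mul(Rational(1, 3), M)) (Function('u')(M) = Add(3, Mul(Rational(1, 3), Add(M, -1))) = Add(3, Mul(Rational(1, 3), Add(-1, M))) = Add(3, Add(Rational(-1, 3), Mul(Rational(1, 3), M))) = Add(Rational(8, 3), Mul(Rational(1, 3), M)))
Function('V')(d) = Mul(-3, Pow(Add(3, d), -1), Add(6, d)) (Function('V')(d) = Mul(Mul(Mul(Pow(Add(3, d), -1), Add(6, d)), -3), Add(Rational(8, 3), Mul(Rational(1, 3), -5))) = Mul(Mul(-3, Pow(Add(3, d), -1), Add(6, d)), Add(Rational(8, 3), Rational(-5, 3))) = Mul(Mul(-3, Pow(Add(3, d), -1), Add(6, d)), 1) = Mul(-3, Pow(Add(3, d), -1), Add(6, d)))
Mul(Add(-5737, Function('V')(193)), Add(-29051, -39384)) = Mul(Add(-5737, Mul(3, Pow(Add(3, 193), -1), Add(-6, Mul(-1, 193)))), Add(-29051, -39384)) = Mul(Add(-5737, Mul(3, Pow(196, -1), Add(-6, -193))), -68435) = Mul(Add(-5737, Mul(3, Rational(1, 196), -199)), -68435) = Mul(Add(-5737, Rational(-597, 196)), -68435) = Mul(Rational(-1125049, 196), -68435) = Rational(76992728315, 196)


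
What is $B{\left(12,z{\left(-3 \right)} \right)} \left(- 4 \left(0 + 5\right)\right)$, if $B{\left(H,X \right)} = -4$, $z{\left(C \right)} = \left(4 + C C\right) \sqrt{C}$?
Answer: $80$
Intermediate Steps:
$z{\left(C \right)} = \sqrt{C} \left(4 + C^{2}\right)$ ($z{\left(C \right)} = \left(4 + C^{2}\right) \sqrt{C} = \sqrt{C} \left(4 + C^{2}\right)$)
$B{\left(12,z{\left(-3 \right)} \right)} \left(- 4 \left(0 + 5\right)\right) = - 4 \left(- 4 \left(0 + 5\right)\right) = - 4 \left(\left(-4\right) 5\right) = \left(-4\right) \left(-20\right) = 80$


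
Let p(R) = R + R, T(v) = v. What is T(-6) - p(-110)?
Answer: 214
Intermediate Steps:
p(R) = 2*R
T(-6) - p(-110) = -6 - 2*(-110) = -6 - 1*(-220) = -6 + 220 = 214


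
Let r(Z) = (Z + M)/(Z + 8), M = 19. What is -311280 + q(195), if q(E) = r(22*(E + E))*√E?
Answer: -311280 + 8599*√195/8588 ≈ -3.1127e+5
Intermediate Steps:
r(Z) = (19 + Z)/(8 + Z) (r(Z) = (Z + 19)/(Z + 8) = (19 + Z)/(8 + Z))
q(E) = √E*(19 + 44*E)/(8 + 44*E) (q(E) = ((19 + 22*(E + E))/(8 + 22*(E + E)))*√E = ((19 + 22*(2*E))/(8 + 22*(2*E)))*√E = ((19 + 44*E)/(8 + 44*E))*√E = √E*(19 + 44*E)/(8 + 44*E))
-311280 + q(195) = -311280 + √195*(19 + 44*195)/(4*(2 + 11*195)) = -311280 + √195*(19 + 8580)/(4*(2 + 2145)) = -311280 + (¼)*√195*8599/2147 = -311280 + (¼)*√195*(1/2147)*8599 = -311280 + 8599*√195/8588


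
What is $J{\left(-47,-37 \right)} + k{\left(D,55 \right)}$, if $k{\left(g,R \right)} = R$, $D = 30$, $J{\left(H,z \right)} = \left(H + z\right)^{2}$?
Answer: $7111$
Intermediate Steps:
$J{\left(-47,-37 \right)} + k{\left(D,55 \right)} = \left(-47 - 37\right)^{2} + 55 = \left(-84\right)^{2} + 55 = 7056 + 55 = 7111$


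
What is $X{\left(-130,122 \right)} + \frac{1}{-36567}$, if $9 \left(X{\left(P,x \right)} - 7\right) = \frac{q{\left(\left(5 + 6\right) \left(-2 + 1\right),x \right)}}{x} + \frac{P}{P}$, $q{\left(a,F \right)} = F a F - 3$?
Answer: $- \frac{633499019}{4461174} \approx -142.0$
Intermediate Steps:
$q{\left(a,F \right)} = -3 + a F^{2}$ ($q{\left(a,F \right)} = a F^{2} - 3 = -3 + a F^{2}$)
$X{\left(P,x \right)} = \frac{64}{9} + \frac{-3 - 11 x^{2}}{9 x}$ ($X{\left(P,x \right)} = 7 + \frac{\frac{-3 + \left(5 + 6\right) \left(-2 + 1\right) x^{2}}{x} + \frac{P}{P}}{9} = 7 + \frac{\frac{-3 + 11 \left(-1\right) x^{2}}{x} + 1}{9} = 7 + \frac{\frac{-3 - 11 x^{2}}{x} + 1}{9} = 7 + \frac{1 + \frac{-3 - 11 x^{2}}{x}}{9} = 7 + \left(\frac{1}{9} + \frac{-3 - 11 x^{2}}{9 x}\right) = \frac{64}{9} + \frac{-3 - 11 x^{2}}{9 x}$)
$X{\left(-130,122 \right)} + \frac{1}{-36567} = \frac{-3 - 11 \cdot 122^{2} + 64 \cdot 122}{9 \cdot 122} + \frac{1}{-36567} = \frac{1}{9} \cdot \frac{1}{122} \left(-3 - 163724 + 7808\right) - \frac{1}{36567} = \frac{1}{9} \cdot \frac{1}{122} \left(-155919\right) - \frac{1}{36567} = - \frac{51973}{366} - \frac{1}{36567} = - \frac{633499019}{4461174}$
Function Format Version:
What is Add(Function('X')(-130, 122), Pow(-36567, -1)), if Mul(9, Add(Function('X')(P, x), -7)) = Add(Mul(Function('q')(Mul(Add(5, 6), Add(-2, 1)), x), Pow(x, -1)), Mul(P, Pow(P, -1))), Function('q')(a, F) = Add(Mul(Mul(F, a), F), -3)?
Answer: Rational(-633499019, 4461174) ≈ -142.00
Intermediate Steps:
Function('q')(a, F) = Add(-3, Mul(a, Pow(F, 2))) (Function('q')(a, F) = Add(Mul(a, Pow(F, 2)), -3) = Add(-3, Mul(a, Pow(F, 2))))
Function('X')(P, x) = Add(Rational(64, 9), Mul(Rational(1, 9), Pow(x, -1), Add(-3, Mul(-11, Pow(x, 2))))) (Function('X')(P, x) = Add(7, Mul(Rational(1, 9), Add(Mul(Add(-3, Mul(Mul(Add(5, 6), Add(-2, 1)), Pow(x, 2))), Pow(x, -1)), Mul(P, Pow(P, -1))))) = Add(7, Mul(Rational(1, 9), Add(Mul(Add(-3, Mul(Mul(11, -1), Pow(x, 2))), Pow(x, -1)), 1))) = Add(7, Mul(Rational(1, 9), Add(Mul(Add(-3, Mul(-11, Pow(x, 2))), Pow(x, -1)), 1))) = Add(7, Mul(Rational(1, 9), Add(Mul(Pow(x, -1), Add(-3, Mul(-11, Pow(x, 2)))), 1))) = Add(7, Mul(Rational(1, 9), Add(1, Mul(Pow(x, -1), Add(-3, Mul(-11, Pow(x, 2))))))) = Add(7, Add(Rational(1, 9), Mul(Rational(1, 9), Pow(x, -1), Add(-3, Mul(-11, Pow(x, 2)))))) = Add(Rational(64, 9), Mul(Rational(1, 9), Pow(x, -1), Add(-3, Mul(-11, Pow(x, 2))))))
Add(Function('X')(-130, 122), Pow(-36567, -1)) = Add(Mul(Rational(1, 9), Pow(122, -1), Add(-3, Mul(-11, Pow(122, 2)), Mul(64, 122))), Pow(-36567, -1)) = Add(Mul(Rational(1, 9), Rational(1, 122), Add(-3, Mul(-11, 14884), 7808)), Rational(-1, 36567)) = Add(Mul(Rational(1, 9), Rational(1, 122), Add(-3, -163724, 7808)), Rational(-1, 36567)) = Add(Mul(Rational(1, 9), Rational(1, 122), -155919), Rational(-1, 36567)) = Add(Rational(-51973, 366), Rational(-1, 36567)) = Rational(-633499019, 4461174)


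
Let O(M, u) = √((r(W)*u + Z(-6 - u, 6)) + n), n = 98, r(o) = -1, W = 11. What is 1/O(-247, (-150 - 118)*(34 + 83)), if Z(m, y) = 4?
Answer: √642/4494 ≈ 0.0056381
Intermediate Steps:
O(M, u) = √(102 - u) (O(M, u) = √((-u + 4) + 98) = √((4 - u) + 98) = √(102 - u))
1/O(-247, (-150 - 118)*(34 + 83)) = 1/(√(102 - (-150 - 118)*(34 + 83))) = 1/(√(102 - (-268)*117)) = 1/(√(102 - 1*(-31356))) = 1/(√(102 + 31356)) = 1/(√31458) = 1/(7*√642) = √642/4494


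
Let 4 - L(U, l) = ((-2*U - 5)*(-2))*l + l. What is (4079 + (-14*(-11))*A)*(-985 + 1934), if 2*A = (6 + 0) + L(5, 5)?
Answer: -6724614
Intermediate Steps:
L(U, l) = 4 - l - l*(10 + 4*U) (L(U, l) = 4 - (((-2*U - 5)*(-2))*l + l) = 4 - (((-5 - 2*U)*(-2))*l + l) = 4 - ((10 + 4*U)*l + l) = 4 - (l*(10 + 4*U) + l) = 4 - (l + l*(10 + 4*U)) = 4 + (-l - l*(10 + 4*U)) = 4 - l - l*(10 + 4*U))
A = -145/2 (A = ((6 + 0) + (4 - 11*5 - 4*5*5))/2 = (6 + (4 - 55 - 100))/2 = (6 - 151)/2 = (½)*(-145) = -145/2 ≈ -72.500)
(4079 + (-14*(-11))*A)*(-985 + 1934) = (4079 - 14*(-11)*(-145/2))*(-985 + 1934) = (4079 + 154*(-145/2))*949 = (4079 - 11165)*949 = -7086*949 = -6724614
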